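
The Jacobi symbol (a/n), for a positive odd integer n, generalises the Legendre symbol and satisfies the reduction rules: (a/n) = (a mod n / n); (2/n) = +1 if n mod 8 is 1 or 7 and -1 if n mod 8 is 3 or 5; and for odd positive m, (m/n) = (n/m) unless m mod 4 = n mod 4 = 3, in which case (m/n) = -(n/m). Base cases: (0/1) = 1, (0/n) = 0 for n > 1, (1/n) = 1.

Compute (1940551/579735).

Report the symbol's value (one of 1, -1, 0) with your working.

(1940551/579735): 1940551 mod 579735 = 201346, so (1940551/579735) = (201346/579735)
factor out 2^1: 201346 = 2^1·100673; with 579735 mod 8 = 7, (2/579735) = +1; sign now +1; continue with (100673/579735)
flip (100673/579735) -> (579735/100673): both odd, 100673 mod 4 = 1, 579735 mod 4 = 3, so the flip contributes +1; sign now +1
(579735/100673): 579735 mod 100673 = 76370, so (579735/100673) = (76370/100673)
factor out 2^1: 76370 = 2^1·38185; with 100673 mod 8 = 1, (2/100673) = +1; sign now +1; continue with (38185/100673)
flip (38185/100673) -> (100673/38185): both odd, 38185 mod 4 = 1, 100673 mod 4 = 1, so the flip contributes +1; sign now +1
(100673/38185): 100673 mod 38185 = 24303, so (100673/38185) = (24303/38185)
flip (24303/38185) -> (38185/24303): both odd, 24303 mod 4 = 3, 38185 mod 4 = 1, so the flip contributes +1; sign now +1
(38185/24303): 38185 mod 24303 = 13882, so (38185/24303) = (13882/24303)
factor out 2^1: 13882 = 2^1·6941; with 24303 mod 8 = 7, (2/24303) = +1; sign now +1; continue with (6941/24303)
flip (6941/24303) -> (24303/6941): both odd, 6941 mod 4 = 1, 24303 mod 4 = 3, so the flip contributes +1; sign now +1
(24303/6941): 24303 mod 6941 = 3480, so (24303/6941) = (3480/6941)
factor out 2^3: 3480 = 2^3·435; with 6941 mod 8 = 5, (2/6941) = -1; sign now -1; continue with (435/6941)
flip (435/6941) -> (6941/435): both odd, 435 mod 4 = 3, 6941 mod 4 = 1, so the flip contributes +1; sign now -1
(6941/435): 6941 mod 435 = 416, so (6941/435) = (416/435)
factor out 2^5: 416 = 2^5·13; with 435 mod 8 = 3, (2/435) = -1; sign now +1; continue with (13/435)
flip (13/435) -> (435/13): both odd, 13 mod 4 = 1, 435 mod 4 = 3, so the flip contributes +1; sign now +1
(435/13): 435 mod 13 = 6, so (435/13) = (6/13)
factor out 2^1: 6 = 2^1·3; with 13 mod 8 = 5, (2/13) = -1; sign now -1; continue with (3/13)
flip (3/13) -> (13/3): both odd, 3 mod 4 = 3, 13 mod 4 = 1, so the flip contributes +1; sign now -1
(13/3): 13 mod 3 = 1, so (13/3) = (1/3)
reached (1/3) = 1, so the symbol is -1

-1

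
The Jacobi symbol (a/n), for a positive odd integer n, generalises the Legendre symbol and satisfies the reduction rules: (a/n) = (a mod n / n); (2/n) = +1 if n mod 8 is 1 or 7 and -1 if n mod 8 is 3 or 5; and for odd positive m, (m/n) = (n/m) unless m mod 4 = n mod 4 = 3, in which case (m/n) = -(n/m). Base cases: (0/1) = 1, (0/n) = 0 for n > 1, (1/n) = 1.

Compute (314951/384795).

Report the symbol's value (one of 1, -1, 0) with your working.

1

reciprocity: (314951/384795) = -1·(384795/314951) since 314951 mod 4 = 3, 384795 mod 4 = 3; sign now -1
(384795/314951) = (69844/314951)   [reduce mod 314951]
69844 = 2^2·17461; (2/314951) = +1 since 314951 mod 8 = 7, so (69844/314951) = (+1)^2·(17461/314951); sign now -1
reciprocity: (17461/314951) = +1·(314951/17461) since 17461 mod 4 = 1, 314951 mod 4 = 3; sign now -1
(314951/17461) = (653/17461)   [reduce mod 17461]
reciprocity: (653/17461) = +1·(17461/653) since 653 mod 4 = 1, 17461 mod 4 = 1; sign now -1
(17461/653) = (483/653)   [reduce mod 653]
reciprocity: (483/653) = +1·(653/483) since 483 mod 4 = 3, 653 mod 4 = 1; sign now -1
(653/483) = (170/483)   [reduce mod 483]
170 = 2^1·85; (2/483) = -1 since 483 mod 8 = 3, so (170/483) = (-1)^1·(85/483); sign now +1
reciprocity: (85/483) = +1·(483/85) since 85 mod 4 = 1, 483 mod 4 = 3; sign now +1
(483/85) = (58/85)   [reduce mod 85]
58 = 2^1·29; (2/85) = -1 since 85 mod 8 = 5, so (58/85) = (-1)^1·(29/85); sign now -1
reciprocity: (29/85) = +1·(85/29) since 29 mod 4 = 1, 85 mod 4 = 1; sign now -1
(85/29) = (27/29)   [reduce mod 29]
reciprocity: (27/29) = +1·(29/27) since 27 mod 4 = 3, 29 mod 4 = 1; sign now -1
(29/27) = (2/27)   [reduce mod 27]
2 = 2^1·1; (2/27) = -1 since 27 mod 8 = 3, so (2/27) = (-1)^1·(1/27); sign now +1
(1/27) = 1; final value = sign = +1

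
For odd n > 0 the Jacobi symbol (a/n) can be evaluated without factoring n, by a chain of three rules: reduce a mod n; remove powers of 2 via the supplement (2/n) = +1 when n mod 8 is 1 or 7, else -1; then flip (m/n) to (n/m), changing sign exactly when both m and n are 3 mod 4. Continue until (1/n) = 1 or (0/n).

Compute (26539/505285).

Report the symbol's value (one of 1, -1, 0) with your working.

1

reciprocity: (26539/505285) = +1·(505285/26539) since 26539 mod 4 = 3, 505285 mod 4 = 1; sign now +1
(505285/26539) = (1044/26539)   [reduce mod 26539]
1044 = 2^2·261; (2/26539) = -1 since 26539 mod 8 = 3, so (1044/26539) = (-1)^2·(261/26539); sign now +1
reciprocity: (261/26539) = +1·(26539/261) since 261 mod 4 = 1, 26539 mod 4 = 3; sign now +1
(26539/261) = (178/261)   [reduce mod 261]
178 = 2^1·89; (2/261) = -1 since 261 mod 8 = 5, so (178/261) = (-1)^1·(89/261); sign now -1
reciprocity: (89/261) = +1·(261/89) since 89 mod 4 = 1, 261 mod 4 = 1; sign now -1
(261/89) = (83/89)   [reduce mod 89]
reciprocity: (83/89) = +1·(89/83) since 83 mod 4 = 3, 89 mod 4 = 1; sign now -1
(89/83) = (6/83)   [reduce mod 83]
6 = 2^1·3; (2/83) = -1 since 83 mod 8 = 3, so (6/83) = (-1)^1·(3/83); sign now +1
reciprocity: (3/83) = -1·(83/3) since 3 mod 4 = 3, 83 mod 4 = 3; sign now -1
(83/3) = (2/3)   [reduce mod 3]
2 = 2^1·1; (2/3) = -1 since 3 mod 8 = 3, so (2/3) = (-1)^1·(1/3); sign now +1
(1/3) = 1; final value = sign = +1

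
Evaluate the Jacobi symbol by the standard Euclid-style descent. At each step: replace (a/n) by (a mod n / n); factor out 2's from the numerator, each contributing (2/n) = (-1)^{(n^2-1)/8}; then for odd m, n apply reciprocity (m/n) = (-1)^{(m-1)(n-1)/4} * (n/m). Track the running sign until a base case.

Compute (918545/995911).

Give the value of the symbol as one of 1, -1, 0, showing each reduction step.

reciprocity: (918545/995911) = +1·(995911/918545) since 918545 mod 4 = 1, 995911 mod 4 = 3; sign now +1
(995911/918545) = (77366/918545)   [reduce mod 918545]
77366 = 2^1·38683; (2/918545) = +1 since 918545 mod 8 = 1, so (77366/918545) = (+1)^1·(38683/918545); sign now +1
reciprocity: (38683/918545) = +1·(918545/38683) since 38683 mod 4 = 3, 918545 mod 4 = 1; sign now +1
(918545/38683) = (28836/38683)   [reduce mod 38683]
28836 = 2^2·7209; (2/38683) = -1 since 38683 mod 8 = 3, so (28836/38683) = (-1)^2·(7209/38683); sign now +1
reciprocity: (7209/38683) = +1·(38683/7209) since 7209 mod 4 = 1, 38683 mod 4 = 3; sign now +1
(38683/7209) = (2638/7209)   [reduce mod 7209]
2638 = 2^1·1319; (2/7209) = +1 since 7209 mod 8 = 1, so (2638/7209) = (+1)^1·(1319/7209); sign now +1
reciprocity: (1319/7209) = +1·(7209/1319) since 1319 mod 4 = 3, 7209 mod 4 = 1; sign now +1
(7209/1319) = (614/1319)   [reduce mod 1319]
614 = 2^1·307; (2/1319) = +1 since 1319 mod 8 = 7, so (614/1319) = (+1)^1·(307/1319); sign now +1
reciprocity: (307/1319) = -1·(1319/307) since 307 mod 4 = 3, 1319 mod 4 = 3; sign now -1
(1319/307) = (91/307)   [reduce mod 307]
reciprocity: (91/307) = -1·(307/91) since 91 mod 4 = 3, 307 mod 4 = 3; sign now +1
(307/91) = (34/91)   [reduce mod 91]
34 = 2^1·17; (2/91) = -1 since 91 mod 8 = 3, so (34/91) = (-1)^1·(17/91); sign now -1
reciprocity: (17/91) = +1·(91/17) since 17 mod 4 = 1, 91 mod 4 = 3; sign now -1
(91/17) = (6/17)   [reduce mod 17]
6 = 2^1·3; (2/17) = +1 since 17 mod 8 = 1, so (6/17) = (+1)^1·(3/17); sign now -1
reciprocity: (3/17) = +1·(17/3) since 3 mod 4 = 3, 17 mod 4 = 1; sign now -1
(17/3) = (2/3)   [reduce mod 3]
2 = 2^1·1; (2/3) = -1 since 3 mod 8 = 3, so (2/3) = (-1)^1·(1/3); sign now +1
(1/3) = 1; final value = sign = +1

1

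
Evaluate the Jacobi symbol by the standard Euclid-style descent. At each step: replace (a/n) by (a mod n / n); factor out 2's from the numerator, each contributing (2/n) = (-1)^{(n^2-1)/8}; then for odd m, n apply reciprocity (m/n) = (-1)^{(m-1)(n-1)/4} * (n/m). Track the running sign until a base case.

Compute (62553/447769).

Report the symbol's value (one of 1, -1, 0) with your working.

flip (62553/447769) -> (447769/62553): both odd, 62553 mod 4 = 1, 447769 mod 4 = 1, so the flip contributes +1; sign now +1
(447769/62553): 447769 mod 62553 = 9898, so (447769/62553) = (9898/62553)
factor out 2^1: 9898 = 2^1·4949; with 62553 mod 8 = 1, (2/62553) = +1; sign now +1; continue with (4949/62553)
flip (4949/62553) -> (62553/4949): both odd, 4949 mod 4 = 1, 62553 mod 4 = 1, so the flip contributes +1; sign now +1
(62553/4949): 62553 mod 4949 = 3165, so (62553/4949) = (3165/4949)
flip (3165/4949) -> (4949/3165): both odd, 3165 mod 4 = 1, 4949 mod 4 = 1, so the flip contributes +1; sign now +1
(4949/3165): 4949 mod 3165 = 1784, so (4949/3165) = (1784/3165)
factor out 2^3: 1784 = 2^3·223; with 3165 mod 8 = 5, (2/3165) = -1; sign now -1; continue with (223/3165)
flip (223/3165) -> (3165/223): both odd, 223 mod 4 = 3, 3165 mod 4 = 1, so the flip contributes +1; sign now -1
(3165/223): 3165 mod 223 = 43, so (3165/223) = (43/223)
flip (43/223) -> (223/43): both odd, 43 mod 4 = 3, 223 mod 4 = 3, so the flip contributes -1; sign now +1
(223/43): 223 mod 43 = 8, so (223/43) = (8/43)
factor out 2^3: 8 = 2^3·1; with 43 mod 8 = 3, (2/43) = -1; sign now -1; continue with (1/43)
reached (1/43) = 1, so the symbol is -1

-1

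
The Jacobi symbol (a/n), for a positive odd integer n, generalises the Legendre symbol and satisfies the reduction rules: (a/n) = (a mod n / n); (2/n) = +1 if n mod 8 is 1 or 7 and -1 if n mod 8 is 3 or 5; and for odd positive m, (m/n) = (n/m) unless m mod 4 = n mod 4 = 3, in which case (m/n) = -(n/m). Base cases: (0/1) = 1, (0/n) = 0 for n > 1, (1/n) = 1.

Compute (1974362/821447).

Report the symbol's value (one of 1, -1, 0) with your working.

(1974362/821447): 1974362 mod 821447 = 331468, so (1974362/821447) = (331468/821447)
factor out 2^2: 331468 = 2^2·82867; with 821447 mod 8 = 7, (2/821447) = +1; sign now +1; continue with (82867/821447)
flip (82867/821447) -> (821447/82867): both odd, 82867 mod 4 = 3, 821447 mod 4 = 3, so the flip contributes -1; sign now -1
(821447/82867): 821447 mod 82867 = 75644, so (821447/82867) = (75644/82867)
factor out 2^2: 75644 = 2^2·18911; with 82867 mod 8 = 3, (2/82867) = -1; sign now -1; continue with (18911/82867)
flip (18911/82867) -> (82867/18911): both odd, 18911 mod 4 = 3, 82867 mod 4 = 3, so the flip contributes -1; sign now +1
(82867/18911): 82867 mod 18911 = 7223, so (82867/18911) = (7223/18911)
flip (7223/18911) -> (18911/7223): both odd, 7223 mod 4 = 3, 18911 mod 4 = 3, so the flip contributes -1; sign now -1
(18911/7223): 18911 mod 7223 = 4465, so (18911/7223) = (4465/7223)
flip (4465/7223) -> (7223/4465): both odd, 4465 mod 4 = 1, 7223 mod 4 = 3, so the flip contributes +1; sign now -1
(7223/4465): 7223 mod 4465 = 2758, so (7223/4465) = (2758/4465)
factor out 2^1: 2758 = 2^1·1379; with 4465 mod 8 = 1, (2/4465) = +1; sign now -1; continue with (1379/4465)
flip (1379/4465) -> (4465/1379): both odd, 1379 mod 4 = 3, 4465 mod 4 = 1, so the flip contributes +1; sign now -1
(4465/1379): 4465 mod 1379 = 328, so (4465/1379) = (328/1379)
factor out 2^3: 328 = 2^3·41; with 1379 mod 8 = 3, (2/1379) = -1; sign now +1; continue with (41/1379)
flip (41/1379) -> (1379/41): both odd, 41 mod 4 = 1, 1379 mod 4 = 3, so the flip contributes +1; sign now +1
(1379/41): 1379 mod 41 = 26, so (1379/41) = (26/41)
factor out 2^1: 26 = 2^1·13; with 41 mod 8 = 1, (2/41) = +1; sign now +1; continue with (13/41)
flip (13/41) -> (41/13): both odd, 13 mod 4 = 1, 41 mod 4 = 1, so the flip contributes +1; sign now +1
(41/13): 41 mod 13 = 2, so (41/13) = (2/13)
factor out 2^1: 2 = 2^1·1; with 13 mod 8 = 5, (2/13) = -1; sign now -1; continue with (1/13)
reached (1/13) = 1, so the symbol is -1

-1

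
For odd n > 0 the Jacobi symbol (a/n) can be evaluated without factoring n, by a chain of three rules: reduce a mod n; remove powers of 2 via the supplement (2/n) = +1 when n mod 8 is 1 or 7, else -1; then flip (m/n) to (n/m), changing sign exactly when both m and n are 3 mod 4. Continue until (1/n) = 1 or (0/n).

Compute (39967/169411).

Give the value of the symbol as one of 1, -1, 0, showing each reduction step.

-1

reciprocity: (39967/169411) = -1·(169411/39967) since 39967 mod 4 = 3, 169411 mod 4 = 3; sign now -1
(169411/39967) = (9543/39967)   [reduce mod 39967]
reciprocity: (9543/39967) = -1·(39967/9543) since 9543 mod 4 = 3, 39967 mod 4 = 3; sign now +1
(39967/9543) = (1795/9543)   [reduce mod 9543]
reciprocity: (1795/9543) = -1·(9543/1795) since 1795 mod 4 = 3, 9543 mod 4 = 3; sign now -1
(9543/1795) = (568/1795)   [reduce mod 1795]
568 = 2^3·71; (2/1795) = -1 since 1795 mod 8 = 3, so (568/1795) = (-1)^3·(71/1795); sign now +1
reciprocity: (71/1795) = -1·(1795/71) since 71 mod 4 = 3, 1795 mod 4 = 3; sign now -1
(1795/71) = (20/71)   [reduce mod 71]
20 = 2^2·5; (2/71) = +1 since 71 mod 8 = 7, so (20/71) = (+1)^2·(5/71); sign now -1
reciprocity: (5/71) = +1·(71/5) since 5 mod 4 = 1, 71 mod 4 = 3; sign now -1
(71/5) = (1/5)   [reduce mod 5]
(1/5) = 1; final value = sign = -1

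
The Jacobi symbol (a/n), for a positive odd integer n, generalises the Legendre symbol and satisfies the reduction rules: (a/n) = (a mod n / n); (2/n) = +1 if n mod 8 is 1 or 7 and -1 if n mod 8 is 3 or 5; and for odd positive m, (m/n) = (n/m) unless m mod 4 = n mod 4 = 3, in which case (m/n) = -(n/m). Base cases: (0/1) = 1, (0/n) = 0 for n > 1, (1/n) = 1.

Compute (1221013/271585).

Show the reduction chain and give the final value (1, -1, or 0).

(1221013/271585) = (134673/271585)   [reduce mod 271585]
reciprocity: (134673/271585) = +1·(271585/134673) since 134673 mod 4 = 1, 271585 mod 4 = 1; sign now +1
(271585/134673) = (2239/134673)   [reduce mod 134673]
reciprocity: (2239/134673) = +1·(134673/2239) since 2239 mod 4 = 3, 134673 mod 4 = 1; sign now +1
(134673/2239) = (333/2239)   [reduce mod 2239]
reciprocity: (333/2239) = +1·(2239/333) since 333 mod 4 = 1, 2239 mod 4 = 3; sign now +1
(2239/333) = (241/333)   [reduce mod 333]
reciprocity: (241/333) = +1·(333/241) since 241 mod 4 = 1, 333 mod 4 = 1; sign now +1
(333/241) = (92/241)   [reduce mod 241]
92 = 2^2·23; (2/241) = +1 since 241 mod 8 = 1, so (92/241) = (+1)^2·(23/241); sign now +1
reciprocity: (23/241) = +1·(241/23) since 23 mod 4 = 3, 241 mod 4 = 1; sign now +1
(241/23) = (11/23)   [reduce mod 23]
reciprocity: (11/23) = -1·(23/11) since 11 mod 4 = 3, 23 mod 4 = 3; sign now -1
(23/11) = (1/11)   [reduce mod 11]
(1/11) = 1; final value = sign = -1

-1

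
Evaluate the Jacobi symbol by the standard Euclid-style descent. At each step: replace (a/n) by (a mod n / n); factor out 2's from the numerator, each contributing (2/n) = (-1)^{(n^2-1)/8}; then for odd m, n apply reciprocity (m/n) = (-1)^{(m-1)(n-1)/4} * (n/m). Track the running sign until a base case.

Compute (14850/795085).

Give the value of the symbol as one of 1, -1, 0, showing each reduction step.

14850 = 2^1·7425; (2/795085) = -1 since 795085 mod 8 = 5, so (14850/795085) = (-1)^1·(7425/795085); sign now -1
reciprocity: (7425/795085) = +1·(795085/7425) since 7425 mod 4 = 1, 795085 mod 4 = 1; sign now -1
(795085/7425) = (610/7425)   [reduce mod 7425]
610 = 2^1·305; (2/7425) = +1 since 7425 mod 8 = 1, so (610/7425) = (+1)^1·(305/7425); sign now -1
reciprocity: (305/7425) = +1·(7425/305) since 305 mod 4 = 1, 7425 mod 4 = 1; sign now -1
(7425/305) = (105/305)   [reduce mod 305]
reciprocity: (105/305) = +1·(305/105) since 105 mod 4 = 1, 305 mod 4 = 1; sign now -1
(305/105) = (95/105)   [reduce mod 105]
reciprocity: (95/105) = +1·(105/95) since 95 mod 4 = 3, 105 mod 4 = 1; sign now -1
(105/95) = (10/95)   [reduce mod 95]
10 = 2^1·5; (2/95) = +1 since 95 mod 8 = 7, so (10/95) = (+1)^1·(5/95); sign now -1
reciprocity: (5/95) = +1·(95/5) since 5 mod 4 = 1, 95 mod 4 = 3; sign now -1
(95/5) = (0/5)   [reduce mod 5]
(0/5) = 0   [gcd(a, n) > 1]; final value = 0

0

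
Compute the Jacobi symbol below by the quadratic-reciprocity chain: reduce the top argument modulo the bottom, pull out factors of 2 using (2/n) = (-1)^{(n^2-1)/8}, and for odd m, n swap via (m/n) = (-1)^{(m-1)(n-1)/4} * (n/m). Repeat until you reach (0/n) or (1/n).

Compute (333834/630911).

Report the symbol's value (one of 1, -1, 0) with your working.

333834 = 2^1·166917; (2/630911) = +1 since 630911 mod 8 = 7, so (333834/630911) = (+1)^1·(166917/630911); sign now +1
reciprocity: (166917/630911) = +1·(630911/166917) since 166917 mod 4 = 1, 630911 mod 4 = 3; sign now +1
(630911/166917) = (130160/166917)   [reduce mod 166917]
130160 = 2^4·8135; (2/166917) = -1 since 166917 mod 8 = 5, so (130160/166917) = (-1)^4·(8135/166917); sign now +1
reciprocity: (8135/166917) = +1·(166917/8135) since 8135 mod 4 = 3, 166917 mod 4 = 1; sign now +1
(166917/8135) = (4217/8135)   [reduce mod 8135]
reciprocity: (4217/8135) = +1·(8135/4217) since 4217 mod 4 = 1, 8135 mod 4 = 3; sign now +1
(8135/4217) = (3918/4217)   [reduce mod 4217]
3918 = 2^1·1959; (2/4217) = +1 since 4217 mod 8 = 1, so (3918/4217) = (+1)^1·(1959/4217); sign now +1
reciprocity: (1959/4217) = +1·(4217/1959) since 1959 mod 4 = 3, 4217 mod 4 = 1; sign now +1
(4217/1959) = (299/1959)   [reduce mod 1959]
reciprocity: (299/1959) = -1·(1959/299) since 299 mod 4 = 3, 1959 mod 4 = 3; sign now -1
(1959/299) = (165/299)   [reduce mod 299]
reciprocity: (165/299) = +1·(299/165) since 165 mod 4 = 1, 299 mod 4 = 3; sign now -1
(299/165) = (134/165)   [reduce mod 165]
134 = 2^1·67; (2/165) = -1 since 165 mod 8 = 5, so (134/165) = (-1)^1·(67/165); sign now +1
reciprocity: (67/165) = +1·(165/67) since 67 mod 4 = 3, 165 mod 4 = 1; sign now +1
(165/67) = (31/67)   [reduce mod 67]
reciprocity: (31/67) = -1·(67/31) since 31 mod 4 = 3, 67 mod 4 = 3; sign now -1
(67/31) = (5/31)   [reduce mod 31]
reciprocity: (5/31) = +1·(31/5) since 5 mod 4 = 1, 31 mod 4 = 3; sign now -1
(31/5) = (1/5)   [reduce mod 5]
(1/5) = 1; final value = sign = -1

-1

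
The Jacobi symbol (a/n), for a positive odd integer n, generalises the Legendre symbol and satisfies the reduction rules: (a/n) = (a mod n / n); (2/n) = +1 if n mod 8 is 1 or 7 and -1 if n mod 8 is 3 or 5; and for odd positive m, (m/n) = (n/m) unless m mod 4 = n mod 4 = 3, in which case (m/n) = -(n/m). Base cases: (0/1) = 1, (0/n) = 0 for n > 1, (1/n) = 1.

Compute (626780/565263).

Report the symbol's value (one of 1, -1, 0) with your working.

(626780/565263): 626780 mod 565263 = 61517, so (626780/565263) = (61517/565263)
flip (61517/565263) -> (565263/61517): both odd, 61517 mod 4 = 1, 565263 mod 4 = 3, so the flip contributes +1; sign now +1
(565263/61517): 565263 mod 61517 = 11610, so (565263/61517) = (11610/61517)
factor out 2^1: 11610 = 2^1·5805; with 61517 mod 8 = 5, (2/61517) = -1; sign now -1; continue with (5805/61517)
flip (5805/61517) -> (61517/5805): both odd, 5805 mod 4 = 1, 61517 mod 4 = 1, so the flip contributes +1; sign now -1
(61517/5805): 61517 mod 5805 = 3467, so (61517/5805) = (3467/5805)
flip (3467/5805) -> (5805/3467): both odd, 3467 mod 4 = 3, 5805 mod 4 = 1, so the flip contributes +1; sign now -1
(5805/3467): 5805 mod 3467 = 2338, so (5805/3467) = (2338/3467)
factor out 2^1: 2338 = 2^1·1169; with 3467 mod 8 = 3, (2/3467) = -1; sign now +1; continue with (1169/3467)
flip (1169/3467) -> (3467/1169): both odd, 1169 mod 4 = 1, 3467 mod 4 = 3, so the flip contributes +1; sign now +1
(3467/1169): 3467 mod 1169 = 1129, so (3467/1169) = (1129/1169)
flip (1129/1169) -> (1169/1129): both odd, 1129 mod 4 = 1, 1169 mod 4 = 1, so the flip contributes +1; sign now +1
(1169/1129): 1169 mod 1129 = 40, so (1169/1129) = (40/1129)
factor out 2^3: 40 = 2^3·5; with 1129 mod 8 = 1, (2/1129) = +1; sign now +1; continue with (5/1129)
flip (5/1129) -> (1129/5): both odd, 5 mod 4 = 1, 1129 mod 4 = 1, so the flip contributes +1; sign now +1
(1129/5): 1129 mod 5 = 4, so (1129/5) = (4/5)
factor out 2^2: 4 = 2^2·1; with 5 mod 8 = 5, (2/5) = -1; sign now +1; continue with (1/5)
reached (1/5) = 1, so the symbol is +1

1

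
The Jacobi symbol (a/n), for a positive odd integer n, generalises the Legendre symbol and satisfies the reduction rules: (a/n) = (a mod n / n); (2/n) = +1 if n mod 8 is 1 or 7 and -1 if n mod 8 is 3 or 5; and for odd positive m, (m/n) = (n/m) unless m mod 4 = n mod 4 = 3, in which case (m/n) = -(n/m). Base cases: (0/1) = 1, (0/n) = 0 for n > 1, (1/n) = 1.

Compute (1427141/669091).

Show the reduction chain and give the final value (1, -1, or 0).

(1427141/669091) = (88959/669091)   [reduce mod 669091]
reciprocity: (88959/669091) = -1·(669091/88959) since 88959 mod 4 = 3, 669091 mod 4 = 3; sign now -1
(669091/88959) = (46378/88959)   [reduce mod 88959]
46378 = 2^1·23189; (2/88959) = +1 since 88959 mod 8 = 7, so (46378/88959) = (+1)^1·(23189/88959); sign now -1
reciprocity: (23189/88959) = +1·(88959/23189) since 23189 mod 4 = 1, 88959 mod 4 = 3; sign now -1
(88959/23189) = (19392/23189)   [reduce mod 23189]
19392 = 2^6·303; (2/23189) = -1 since 23189 mod 8 = 5, so (19392/23189) = (-1)^6·(303/23189); sign now -1
reciprocity: (303/23189) = +1·(23189/303) since 303 mod 4 = 3, 23189 mod 4 = 1; sign now -1
(23189/303) = (161/303)   [reduce mod 303]
reciprocity: (161/303) = +1·(303/161) since 161 mod 4 = 1, 303 mod 4 = 3; sign now -1
(303/161) = (142/161)   [reduce mod 161]
142 = 2^1·71; (2/161) = +1 since 161 mod 8 = 1, so (142/161) = (+1)^1·(71/161); sign now -1
reciprocity: (71/161) = +1·(161/71) since 71 mod 4 = 3, 161 mod 4 = 1; sign now -1
(161/71) = (19/71)   [reduce mod 71]
reciprocity: (19/71) = -1·(71/19) since 19 mod 4 = 3, 71 mod 4 = 3; sign now +1
(71/19) = (14/19)   [reduce mod 19]
14 = 2^1·7; (2/19) = -1 since 19 mod 8 = 3, so (14/19) = (-1)^1·(7/19); sign now -1
reciprocity: (7/19) = -1·(19/7) since 7 mod 4 = 3, 19 mod 4 = 3; sign now +1
(19/7) = (5/7)   [reduce mod 7]
reciprocity: (5/7) = +1·(7/5) since 5 mod 4 = 1, 7 mod 4 = 3; sign now +1
(7/5) = (2/5)   [reduce mod 5]
2 = 2^1·1; (2/5) = -1 since 5 mod 8 = 5, so (2/5) = (-1)^1·(1/5); sign now -1
(1/5) = 1; final value = sign = -1

-1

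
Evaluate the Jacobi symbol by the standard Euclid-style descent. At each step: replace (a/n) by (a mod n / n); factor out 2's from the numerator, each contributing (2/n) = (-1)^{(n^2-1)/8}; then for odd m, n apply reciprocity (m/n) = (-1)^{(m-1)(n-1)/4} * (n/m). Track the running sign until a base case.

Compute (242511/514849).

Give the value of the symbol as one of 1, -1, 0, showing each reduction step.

flip (242511/514849) -> (514849/242511): both odd, 242511 mod 4 = 3, 514849 mod 4 = 1, so the flip contributes +1; sign now +1
(514849/242511): 514849 mod 242511 = 29827, so (514849/242511) = (29827/242511)
flip (29827/242511) -> (242511/29827): both odd, 29827 mod 4 = 3, 242511 mod 4 = 3, so the flip contributes -1; sign now -1
(242511/29827): 242511 mod 29827 = 3895, so (242511/29827) = (3895/29827)
flip (3895/29827) -> (29827/3895): both odd, 3895 mod 4 = 3, 29827 mod 4 = 3, so the flip contributes -1; sign now +1
(29827/3895): 29827 mod 3895 = 2562, so (29827/3895) = (2562/3895)
factor out 2^1: 2562 = 2^1·1281; with 3895 mod 8 = 7, (2/3895) = +1; sign now +1; continue with (1281/3895)
flip (1281/3895) -> (3895/1281): both odd, 1281 mod 4 = 1, 3895 mod 4 = 3, so the flip contributes +1; sign now +1
(3895/1281): 3895 mod 1281 = 52, so (3895/1281) = (52/1281)
factor out 2^2: 52 = 2^2·13; with 1281 mod 8 = 1, (2/1281) = +1; sign now +1; continue with (13/1281)
flip (13/1281) -> (1281/13): both odd, 13 mod 4 = 1, 1281 mod 4 = 1, so the flip contributes +1; sign now +1
(1281/13): 1281 mod 13 = 7, so (1281/13) = (7/13)
flip (7/13) -> (13/7): both odd, 7 mod 4 = 3, 13 mod 4 = 1, so the flip contributes +1; sign now +1
(13/7): 13 mod 7 = 6, so (13/7) = (6/7)
factor out 2^1: 6 = 2^1·3; with 7 mod 8 = 7, (2/7) = +1; sign now +1; continue with (3/7)
flip (3/7) -> (7/3): both odd, 3 mod 4 = 3, 7 mod 4 = 3, so the flip contributes -1; sign now -1
(7/3): 7 mod 3 = 1, so (7/3) = (1/3)
reached (1/3) = 1, so the symbol is -1

-1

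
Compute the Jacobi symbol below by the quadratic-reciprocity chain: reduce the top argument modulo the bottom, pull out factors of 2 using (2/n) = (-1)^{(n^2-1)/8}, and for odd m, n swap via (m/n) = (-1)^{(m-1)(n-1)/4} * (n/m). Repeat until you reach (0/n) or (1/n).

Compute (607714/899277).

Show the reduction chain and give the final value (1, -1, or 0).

factor out 2^1: 607714 = 2^1·303857; with 899277 mod 8 = 5, (2/899277) = -1; sign now -1; continue with (303857/899277)
flip (303857/899277) -> (899277/303857): both odd, 303857 mod 4 = 1, 899277 mod 4 = 1, so the flip contributes +1; sign now -1
(899277/303857): 899277 mod 303857 = 291563, so (899277/303857) = (291563/303857)
flip (291563/303857) -> (303857/291563): both odd, 291563 mod 4 = 3, 303857 mod 4 = 1, so the flip contributes +1; sign now -1
(303857/291563): 303857 mod 291563 = 12294, so (303857/291563) = (12294/291563)
factor out 2^1: 12294 = 2^1·6147; with 291563 mod 8 = 3, (2/291563) = -1; sign now +1; continue with (6147/291563)
flip (6147/291563) -> (291563/6147): both odd, 6147 mod 4 = 3, 291563 mod 4 = 3, so the flip contributes -1; sign now -1
(291563/6147): 291563 mod 6147 = 2654, so (291563/6147) = (2654/6147)
factor out 2^1: 2654 = 2^1·1327; with 6147 mod 8 = 3, (2/6147) = -1; sign now +1; continue with (1327/6147)
flip (1327/6147) -> (6147/1327): both odd, 1327 mod 4 = 3, 6147 mod 4 = 3, so the flip contributes -1; sign now -1
(6147/1327): 6147 mod 1327 = 839, so (6147/1327) = (839/1327)
flip (839/1327) -> (1327/839): both odd, 839 mod 4 = 3, 1327 mod 4 = 3, so the flip contributes -1; sign now +1
(1327/839): 1327 mod 839 = 488, so (1327/839) = (488/839)
factor out 2^3: 488 = 2^3·61; with 839 mod 8 = 7, (2/839) = +1; sign now +1; continue with (61/839)
flip (61/839) -> (839/61): both odd, 61 mod 4 = 1, 839 mod 4 = 3, so the flip contributes +1; sign now +1
(839/61): 839 mod 61 = 46, so (839/61) = (46/61)
factor out 2^1: 46 = 2^1·23; with 61 mod 8 = 5, (2/61) = -1; sign now -1; continue with (23/61)
flip (23/61) -> (61/23): both odd, 23 mod 4 = 3, 61 mod 4 = 1, so the flip contributes +1; sign now -1
(61/23): 61 mod 23 = 15, so (61/23) = (15/23)
flip (15/23) -> (23/15): both odd, 15 mod 4 = 3, 23 mod 4 = 3, so the flip contributes -1; sign now +1
(23/15): 23 mod 15 = 8, so (23/15) = (8/15)
factor out 2^3: 8 = 2^3·1; with 15 mod 8 = 7, (2/15) = +1; sign now +1; continue with (1/15)
reached (1/15) = 1, so the symbol is +1

1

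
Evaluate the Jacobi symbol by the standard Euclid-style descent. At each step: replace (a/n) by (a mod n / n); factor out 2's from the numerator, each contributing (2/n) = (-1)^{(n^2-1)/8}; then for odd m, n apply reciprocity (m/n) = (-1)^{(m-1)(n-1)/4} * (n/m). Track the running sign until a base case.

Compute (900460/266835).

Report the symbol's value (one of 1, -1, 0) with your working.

0

(900460/266835) = (99955/266835)   [reduce mod 266835]
reciprocity: (99955/266835) = -1·(266835/99955) since 99955 mod 4 = 3, 266835 mod 4 = 3; sign now -1
(266835/99955) = (66925/99955)   [reduce mod 99955]
reciprocity: (66925/99955) = +1·(99955/66925) since 66925 mod 4 = 1, 99955 mod 4 = 3; sign now -1
(99955/66925) = (33030/66925)   [reduce mod 66925]
33030 = 2^1·16515; (2/66925) = -1 since 66925 mod 8 = 5, so (33030/66925) = (-1)^1·(16515/66925); sign now +1
reciprocity: (16515/66925) = +1·(66925/16515) since 16515 mod 4 = 3, 66925 mod 4 = 1; sign now +1
(66925/16515) = (865/16515)   [reduce mod 16515]
reciprocity: (865/16515) = +1·(16515/865) since 865 mod 4 = 1, 16515 mod 4 = 3; sign now +1
(16515/865) = (80/865)   [reduce mod 865]
80 = 2^4·5; (2/865) = +1 since 865 mod 8 = 1, so (80/865) = (+1)^4·(5/865); sign now +1
reciprocity: (5/865) = +1·(865/5) since 5 mod 4 = 1, 865 mod 4 = 1; sign now +1
(865/5) = (0/5)   [reduce mod 5]
(0/5) = 0   [gcd(a, n) > 1]; final value = 0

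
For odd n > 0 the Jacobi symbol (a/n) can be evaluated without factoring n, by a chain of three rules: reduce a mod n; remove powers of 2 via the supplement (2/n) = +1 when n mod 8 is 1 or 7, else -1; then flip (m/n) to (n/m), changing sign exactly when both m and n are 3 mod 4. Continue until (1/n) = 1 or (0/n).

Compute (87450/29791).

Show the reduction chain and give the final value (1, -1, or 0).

(87450/29791) = (27868/29791)   [reduce mod 29791]
27868 = 2^2·6967; (2/29791) = +1 since 29791 mod 8 = 7, so (27868/29791) = (+1)^2·(6967/29791); sign now +1
reciprocity: (6967/29791) = -1·(29791/6967) since 6967 mod 4 = 3, 29791 mod 4 = 3; sign now -1
(29791/6967) = (1923/6967)   [reduce mod 6967]
reciprocity: (1923/6967) = -1·(6967/1923) since 1923 mod 4 = 3, 6967 mod 4 = 3; sign now +1
(6967/1923) = (1198/1923)   [reduce mod 1923]
1198 = 2^1·599; (2/1923) = -1 since 1923 mod 8 = 3, so (1198/1923) = (-1)^1·(599/1923); sign now -1
reciprocity: (599/1923) = -1·(1923/599) since 599 mod 4 = 3, 1923 mod 4 = 3; sign now +1
(1923/599) = (126/599)   [reduce mod 599]
126 = 2^1·63; (2/599) = +1 since 599 mod 8 = 7, so (126/599) = (+1)^1·(63/599); sign now +1
reciprocity: (63/599) = -1·(599/63) since 63 mod 4 = 3, 599 mod 4 = 3; sign now -1
(599/63) = (32/63)   [reduce mod 63]
32 = 2^5·1; (2/63) = +1 since 63 mod 8 = 7, so (32/63) = (+1)^5·(1/63); sign now -1
(1/63) = 1; final value = sign = -1

-1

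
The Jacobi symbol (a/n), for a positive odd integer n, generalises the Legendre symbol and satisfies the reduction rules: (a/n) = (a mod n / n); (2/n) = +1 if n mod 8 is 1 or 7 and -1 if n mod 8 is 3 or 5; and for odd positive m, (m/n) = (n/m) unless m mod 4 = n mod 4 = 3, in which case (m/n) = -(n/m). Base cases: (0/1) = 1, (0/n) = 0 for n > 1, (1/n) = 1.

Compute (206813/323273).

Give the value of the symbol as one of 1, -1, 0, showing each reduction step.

1

reciprocity: (206813/323273) = +1·(323273/206813) since 206813 mod 4 = 1, 323273 mod 4 = 1; sign now +1
(323273/206813) = (116460/206813)   [reduce mod 206813]
116460 = 2^2·29115; (2/206813) = -1 since 206813 mod 8 = 5, so (116460/206813) = (-1)^2·(29115/206813); sign now +1
reciprocity: (29115/206813) = +1·(206813/29115) since 29115 mod 4 = 3, 206813 mod 4 = 1; sign now +1
(206813/29115) = (3008/29115)   [reduce mod 29115]
3008 = 2^6·47; (2/29115) = -1 since 29115 mod 8 = 3, so (3008/29115) = (-1)^6·(47/29115); sign now +1
reciprocity: (47/29115) = -1·(29115/47) since 47 mod 4 = 3, 29115 mod 4 = 3; sign now -1
(29115/47) = (22/47)   [reduce mod 47]
22 = 2^1·11; (2/47) = +1 since 47 mod 8 = 7, so (22/47) = (+1)^1·(11/47); sign now -1
reciprocity: (11/47) = -1·(47/11) since 11 mod 4 = 3, 47 mod 4 = 3; sign now +1
(47/11) = (3/11)   [reduce mod 11]
reciprocity: (3/11) = -1·(11/3) since 3 mod 4 = 3, 11 mod 4 = 3; sign now -1
(11/3) = (2/3)   [reduce mod 3]
2 = 2^1·1; (2/3) = -1 since 3 mod 8 = 3, so (2/3) = (-1)^1·(1/3); sign now +1
(1/3) = 1; final value = sign = +1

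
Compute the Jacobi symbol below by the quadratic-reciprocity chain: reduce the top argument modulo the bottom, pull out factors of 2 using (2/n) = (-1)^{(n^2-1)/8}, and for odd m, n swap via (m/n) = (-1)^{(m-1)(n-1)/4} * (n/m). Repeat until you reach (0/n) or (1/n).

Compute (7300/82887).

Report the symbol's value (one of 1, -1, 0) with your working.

7300 = 2^2·1825; (2/82887) = +1 since 82887 mod 8 = 7, so (7300/82887) = (+1)^2·(1825/82887); sign now +1
reciprocity: (1825/82887) = +1·(82887/1825) since 1825 mod 4 = 1, 82887 mod 4 = 3; sign now +1
(82887/1825) = (762/1825)   [reduce mod 1825]
762 = 2^1·381; (2/1825) = +1 since 1825 mod 8 = 1, so (762/1825) = (+1)^1·(381/1825); sign now +1
reciprocity: (381/1825) = +1·(1825/381) since 381 mod 4 = 1, 1825 mod 4 = 1; sign now +1
(1825/381) = (301/381)   [reduce mod 381]
reciprocity: (301/381) = +1·(381/301) since 301 mod 4 = 1, 381 mod 4 = 1; sign now +1
(381/301) = (80/301)   [reduce mod 301]
80 = 2^4·5; (2/301) = -1 since 301 mod 8 = 5, so (80/301) = (-1)^4·(5/301); sign now +1
reciprocity: (5/301) = +1·(301/5) since 5 mod 4 = 1, 301 mod 4 = 1; sign now +1
(301/5) = (1/5)   [reduce mod 5]
(1/5) = 1; final value = sign = +1

1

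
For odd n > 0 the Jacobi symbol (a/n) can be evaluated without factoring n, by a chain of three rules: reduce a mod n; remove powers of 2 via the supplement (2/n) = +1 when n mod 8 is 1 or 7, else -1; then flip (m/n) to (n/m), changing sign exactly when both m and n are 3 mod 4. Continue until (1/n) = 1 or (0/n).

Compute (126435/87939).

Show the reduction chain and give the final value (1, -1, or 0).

(126435/87939) = (38496/87939)   [reduce mod 87939]
38496 = 2^5·1203; (2/87939) = -1 since 87939 mod 8 = 3, so (38496/87939) = (-1)^5·(1203/87939); sign now -1
reciprocity: (1203/87939) = -1·(87939/1203) since 1203 mod 4 = 3, 87939 mod 4 = 3; sign now +1
(87939/1203) = (120/1203)   [reduce mod 1203]
120 = 2^3·15; (2/1203) = -1 since 1203 mod 8 = 3, so (120/1203) = (-1)^3·(15/1203); sign now -1
reciprocity: (15/1203) = -1·(1203/15) since 15 mod 4 = 3, 1203 mod 4 = 3; sign now +1
(1203/15) = (3/15)   [reduce mod 15]
reciprocity: (3/15) = -1·(15/3) since 3 mod 4 = 3, 15 mod 4 = 3; sign now -1
(15/3) = (0/3)   [reduce mod 3]
(0/3) = 0   [gcd(a, n) > 1]; final value = 0

0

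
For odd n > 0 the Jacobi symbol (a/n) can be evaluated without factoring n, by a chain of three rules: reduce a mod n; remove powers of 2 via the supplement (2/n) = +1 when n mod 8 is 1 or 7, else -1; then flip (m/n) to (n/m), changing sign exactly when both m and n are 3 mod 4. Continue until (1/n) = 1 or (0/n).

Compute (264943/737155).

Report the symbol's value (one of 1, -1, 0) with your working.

1

flip (264943/737155) -> (737155/264943): both odd, 264943 mod 4 = 3, 737155 mod 4 = 3, so the flip contributes -1; sign now -1
(737155/264943): 737155 mod 264943 = 207269, so (737155/264943) = (207269/264943)
flip (207269/264943) -> (264943/207269): both odd, 207269 mod 4 = 1, 264943 mod 4 = 3, so the flip contributes +1; sign now -1
(264943/207269): 264943 mod 207269 = 57674, so (264943/207269) = (57674/207269)
factor out 2^1: 57674 = 2^1·28837; with 207269 mod 8 = 5, (2/207269) = -1; sign now +1; continue with (28837/207269)
flip (28837/207269) -> (207269/28837): both odd, 28837 mod 4 = 1, 207269 mod 4 = 1, so the flip contributes +1; sign now +1
(207269/28837): 207269 mod 28837 = 5410, so (207269/28837) = (5410/28837)
factor out 2^1: 5410 = 2^1·2705; with 28837 mod 8 = 5, (2/28837) = -1; sign now -1; continue with (2705/28837)
flip (2705/28837) -> (28837/2705): both odd, 2705 mod 4 = 1, 28837 mod 4 = 1, so the flip contributes +1; sign now -1
(28837/2705): 28837 mod 2705 = 1787, so (28837/2705) = (1787/2705)
flip (1787/2705) -> (2705/1787): both odd, 1787 mod 4 = 3, 2705 mod 4 = 1, so the flip contributes +1; sign now -1
(2705/1787): 2705 mod 1787 = 918, so (2705/1787) = (918/1787)
factor out 2^1: 918 = 2^1·459; with 1787 mod 8 = 3, (2/1787) = -1; sign now +1; continue with (459/1787)
flip (459/1787) -> (1787/459): both odd, 459 mod 4 = 3, 1787 mod 4 = 3, so the flip contributes -1; sign now -1
(1787/459): 1787 mod 459 = 410, so (1787/459) = (410/459)
factor out 2^1: 410 = 2^1·205; with 459 mod 8 = 3, (2/459) = -1; sign now +1; continue with (205/459)
flip (205/459) -> (459/205): both odd, 205 mod 4 = 1, 459 mod 4 = 3, so the flip contributes +1; sign now +1
(459/205): 459 mod 205 = 49, so (459/205) = (49/205)
flip (49/205) -> (205/49): both odd, 49 mod 4 = 1, 205 mod 4 = 1, so the flip contributes +1; sign now +1
(205/49): 205 mod 49 = 9, so (205/49) = (9/49)
flip (9/49) -> (49/9): both odd, 9 mod 4 = 1, 49 mod 4 = 1, so the flip contributes +1; sign now +1
(49/9): 49 mod 9 = 4, so (49/9) = (4/9)
factor out 2^2: 4 = 2^2·1; with 9 mod 8 = 1, (2/9) = +1; sign now +1; continue with (1/9)
reached (1/9) = 1, so the symbol is +1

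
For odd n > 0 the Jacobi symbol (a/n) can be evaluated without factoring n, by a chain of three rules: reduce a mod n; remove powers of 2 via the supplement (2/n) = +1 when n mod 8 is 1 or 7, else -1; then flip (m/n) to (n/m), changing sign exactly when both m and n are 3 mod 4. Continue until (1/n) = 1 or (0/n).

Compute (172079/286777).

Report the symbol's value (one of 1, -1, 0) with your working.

-1

flip (172079/286777) -> (286777/172079): both odd, 172079 mod 4 = 3, 286777 mod 4 = 1, so the flip contributes +1; sign now +1
(286777/172079): 286777 mod 172079 = 114698, so (286777/172079) = (114698/172079)
factor out 2^1: 114698 = 2^1·57349; with 172079 mod 8 = 7, (2/172079) = +1; sign now +1; continue with (57349/172079)
flip (57349/172079) -> (172079/57349): both odd, 57349 mod 4 = 1, 172079 mod 4 = 3, so the flip contributes +1; sign now +1
(172079/57349): 172079 mod 57349 = 32, so (172079/57349) = (32/57349)
factor out 2^5: 32 = 2^5·1; with 57349 mod 8 = 5, (2/57349) = -1; sign now -1; continue with (1/57349)
reached (1/57349) = 1, so the symbol is -1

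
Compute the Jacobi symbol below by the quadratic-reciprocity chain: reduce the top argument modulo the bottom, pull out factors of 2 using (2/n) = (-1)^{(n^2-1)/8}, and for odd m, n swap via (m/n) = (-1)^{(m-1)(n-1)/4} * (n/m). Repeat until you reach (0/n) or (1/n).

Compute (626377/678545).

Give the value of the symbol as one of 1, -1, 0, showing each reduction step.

reciprocity: (626377/678545) = +1·(678545/626377) since 626377 mod 4 = 1, 678545 mod 4 = 1; sign now +1
(678545/626377) = (52168/626377)   [reduce mod 626377]
52168 = 2^3·6521; (2/626377) = +1 since 626377 mod 8 = 1, so (52168/626377) = (+1)^3·(6521/626377); sign now +1
reciprocity: (6521/626377) = +1·(626377/6521) since 6521 mod 4 = 1, 626377 mod 4 = 1; sign now +1
(626377/6521) = (361/6521)   [reduce mod 6521]
reciprocity: (361/6521) = +1·(6521/361) since 361 mod 4 = 1, 6521 mod 4 = 1; sign now +1
(6521/361) = (23/361)   [reduce mod 361]
reciprocity: (23/361) = +1·(361/23) since 23 mod 4 = 3, 361 mod 4 = 1; sign now +1
(361/23) = (16/23)   [reduce mod 23]
16 = 2^4·1; (2/23) = +1 since 23 mod 8 = 7, so (16/23) = (+1)^4·(1/23); sign now +1
(1/23) = 1; final value = sign = +1

1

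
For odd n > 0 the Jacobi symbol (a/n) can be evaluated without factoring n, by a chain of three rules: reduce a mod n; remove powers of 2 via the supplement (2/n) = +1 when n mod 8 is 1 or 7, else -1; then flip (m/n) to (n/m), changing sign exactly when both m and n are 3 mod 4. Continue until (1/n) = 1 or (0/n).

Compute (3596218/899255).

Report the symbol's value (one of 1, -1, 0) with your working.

(3596218/899255): 3596218 mod 899255 = 898453, so (3596218/899255) = (898453/899255)
flip (898453/899255) -> (899255/898453): both odd, 898453 mod 4 = 1, 899255 mod 4 = 3, so the flip contributes +1; sign now +1
(899255/898453): 899255 mod 898453 = 802, so (899255/898453) = (802/898453)
factor out 2^1: 802 = 2^1·401; with 898453 mod 8 = 5, (2/898453) = -1; sign now -1; continue with (401/898453)
flip (401/898453) -> (898453/401): both odd, 401 mod 4 = 1, 898453 mod 4 = 1, so the flip contributes +1; sign now -1
(898453/401): 898453 mod 401 = 213, so (898453/401) = (213/401)
flip (213/401) -> (401/213): both odd, 213 mod 4 = 1, 401 mod 4 = 1, so the flip contributes +1; sign now -1
(401/213): 401 mod 213 = 188, so (401/213) = (188/213)
factor out 2^2: 188 = 2^2·47; with 213 mod 8 = 5, (2/213) = -1; sign now -1; continue with (47/213)
flip (47/213) -> (213/47): both odd, 47 mod 4 = 3, 213 mod 4 = 1, so the flip contributes +1; sign now -1
(213/47): 213 mod 47 = 25, so (213/47) = (25/47)
flip (25/47) -> (47/25): both odd, 25 mod 4 = 1, 47 mod 4 = 3, so the flip contributes +1; sign now -1
(47/25): 47 mod 25 = 22, so (47/25) = (22/25)
factor out 2^1: 22 = 2^1·11; with 25 mod 8 = 1, (2/25) = +1; sign now -1; continue with (11/25)
flip (11/25) -> (25/11): both odd, 11 mod 4 = 3, 25 mod 4 = 1, so the flip contributes +1; sign now -1
(25/11): 25 mod 11 = 3, so (25/11) = (3/11)
flip (3/11) -> (11/3): both odd, 3 mod 4 = 3, 11 mod 4 = 3, so the flip contributes -1; sign now +1
(11/3): 11 mod 3 = 2, so (11/3) = (2/3)
factor out 2^1: 2 = 2^1·1; with 3 mod 8 = 3, (2/3) = -1; sign now -1; continue with (1/3)
reached (1/3) = 1, so the symbol is -1

-1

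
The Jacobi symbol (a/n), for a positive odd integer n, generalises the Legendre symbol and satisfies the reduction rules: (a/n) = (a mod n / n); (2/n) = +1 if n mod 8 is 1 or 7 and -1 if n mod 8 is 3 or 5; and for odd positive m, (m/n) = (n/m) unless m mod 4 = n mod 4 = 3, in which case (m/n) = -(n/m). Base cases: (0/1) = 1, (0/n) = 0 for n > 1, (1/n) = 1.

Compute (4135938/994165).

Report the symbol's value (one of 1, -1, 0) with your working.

1

(4135938/994165) = (159278/994165)   [reduce mod 994165]
159278 = 2^1·79639; (2/994165) = -1 since 994165 mod 8 = 5, so (159278/994165) = (-1)^1·(79639/994165); sign now -1
reciprocity: (79639/994165) = +1·(994165/79639) since 79639 mod 4 = 3, 994165 mod 4 = 1; sign now -1
(994165/79639) = (38497/79639)   [reduce mod 79639]
reciprocity: (38497/79639) = +1·(79639/38497) since 38497 mod 4 = 1, 79639 mod 4 = 3; sign now -1
(79639/38497) = (2645/38497)   [reduce mod 38497]
reciprocity: (2645/38497) = +1·(38497/2645) since 2645 mod 4 = 1, 38497 mod 4 = 1; sign now -1
(38497/2645) = (1467/2645)   [reduce mod 2645]
reciprocity: (1467/2645) = +1·(2645/1467) since 1467 mod 4 = 3, 2645 mod 4 = 1; sign now -1
(2645/1467) = (1178/1467)   [reduce mod 1467]
1178 = 2^1·589; (2/1467) = -1 since 1467 mod 8 = 3, so (1178/1467) = (-1)^1·(589/1467); sign now +1
reciprocity: (589/1467) = +1·(1467/589) since 589 mod 4 = 1, 1467 mod 4 = 3; sign now +1
(1467/589) = (289/589)   [reduce mod 589]
reciprocity: (289/589) = +1·(589/289) since 289 mod 4 = 1, 589 mod 4 = 1; sign now +1
(589/289) = (11/289)   [reduce mod 289]
reciprocity: (11/289) = +1·(289/11) since 11 mod 4 = 3, 289 mod 4 = 1; sign now +1
(289/11) = (3/11)   [reduce mod 11]
reciprocity: (3/11) = -1·(11/3) since 3 mod 4 = 3, 11 mod 4 = 3; sign now -1
(11/3) = (2/3)   [reduce mod 3]
2 = 2^1·1; (2/3) = -1 since 3 mod 8 = 3, so (2/3) = (-1)^1·(1/3); sign now +1
(1/3) = 1; final value = sign = +1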